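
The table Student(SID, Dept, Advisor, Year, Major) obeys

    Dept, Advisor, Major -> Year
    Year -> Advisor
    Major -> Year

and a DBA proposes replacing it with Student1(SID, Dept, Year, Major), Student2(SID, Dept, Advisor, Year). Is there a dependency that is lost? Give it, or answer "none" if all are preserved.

none

Dept, Advisor, Major → Year: restricted closure across fragments reaches Year.
Year → Advisor lies within Student2.
Major → Year lies within Student1.
Every dependency is enforceable on the fragments, so the decomposition is dependency-preserving.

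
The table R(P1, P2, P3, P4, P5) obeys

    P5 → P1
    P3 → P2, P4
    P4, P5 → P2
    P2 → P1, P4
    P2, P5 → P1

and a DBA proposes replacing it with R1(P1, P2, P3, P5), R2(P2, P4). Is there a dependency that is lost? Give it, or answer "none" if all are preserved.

P4, P5 → P2

Check P4, P5 → P2: no single fragment contains all of {P2, P4, P5}, and the restricted closure of {P4, P5} across the fragments never reaches {P2}.
P5 → P1 is preserved.
P3 → P2, P4 is preserved.
P2 → P1, P4 is preserved.
P2, P5 → P1 is preserved.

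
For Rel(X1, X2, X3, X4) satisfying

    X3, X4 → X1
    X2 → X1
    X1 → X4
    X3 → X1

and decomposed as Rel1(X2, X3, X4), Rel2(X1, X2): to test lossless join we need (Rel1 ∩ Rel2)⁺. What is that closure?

X1, X2, X4

Rel1 ∩ Rel2 = {X2}.
X2 → X1 applies, adding X1
X1 → X4 applies, adding X4
Closure: {X1, X2, X4}.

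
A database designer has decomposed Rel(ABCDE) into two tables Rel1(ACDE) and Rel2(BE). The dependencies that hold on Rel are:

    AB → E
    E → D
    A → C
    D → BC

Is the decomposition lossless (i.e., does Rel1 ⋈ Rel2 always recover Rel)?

Common attributes: Rel1 ∩ Rel2 = {E}.
Closure of {E}: E → D applies, adding D; D → BC applies, adding BC. So (E)⁺ = {BCDE}.
This closure contains every attribute of Rel2, so Rel1 ∩ Rel2 → Rel2. The join is lossless.

Yes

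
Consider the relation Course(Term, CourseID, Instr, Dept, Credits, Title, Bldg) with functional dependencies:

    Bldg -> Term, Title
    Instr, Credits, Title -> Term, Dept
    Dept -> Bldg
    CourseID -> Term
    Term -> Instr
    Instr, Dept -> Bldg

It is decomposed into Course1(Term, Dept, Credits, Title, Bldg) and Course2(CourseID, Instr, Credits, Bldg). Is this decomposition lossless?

Yes

Common attributes: Course1 ∩ Course2 = {Credits, Bldg}.
Closure of {Credits, Bldg}: Bldg → Term, Title applies, adding Term, Title; Term → Instr applies, adding Instr; Instr, Credits, Title → Term, Dept applies, adding Dept. So (Credits, Bldg)⁺ = {Term, Instr, Dept, Credits, Title, Bldg}.
This closure contains every attribute of Course1, so Course1 ∩ Course2 → Course1. The join is lossless.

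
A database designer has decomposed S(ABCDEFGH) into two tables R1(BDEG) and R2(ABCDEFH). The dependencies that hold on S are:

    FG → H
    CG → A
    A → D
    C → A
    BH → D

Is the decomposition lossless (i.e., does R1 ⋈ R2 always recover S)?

Common attributes: R1 ∩ R2 = {BDE}.
No dependency enlarges {BDE}, so (BDE)⁺ = {BDE}.
The closure contains neither all of R1 = {BDEG} nor all of R2 = {ABCDEFH}, so the common attributes are not a superkey of either fragment. The join is lossy.

No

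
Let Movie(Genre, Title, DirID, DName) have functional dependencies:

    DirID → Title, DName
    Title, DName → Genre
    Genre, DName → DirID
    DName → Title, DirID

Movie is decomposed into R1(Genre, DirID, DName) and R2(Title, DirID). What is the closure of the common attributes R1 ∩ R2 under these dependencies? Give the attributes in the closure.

R1 ∩ R2 = {DirID}.
DirID → Title, DName applies, adding Title, DName
Title, DName → Genre applies, adding Genre
Closure: {Genre, Title, DirID, DName}.

Genre, Title, DirID, DName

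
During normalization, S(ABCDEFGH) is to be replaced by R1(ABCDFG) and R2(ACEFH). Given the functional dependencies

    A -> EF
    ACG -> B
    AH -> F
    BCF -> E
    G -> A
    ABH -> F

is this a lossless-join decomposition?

No

Common attributes: R1 ∩ R2 = {ACF}.
Closure of {ACF}: A → EF applies, adding E. So (ACF)⁺ = {ACEF}.
The closure contains neither all of R1 = {ABCDFG} nor all of R2 = {ACEFH}, so the common attributes are not a superkey of either fragment. The join is lossy.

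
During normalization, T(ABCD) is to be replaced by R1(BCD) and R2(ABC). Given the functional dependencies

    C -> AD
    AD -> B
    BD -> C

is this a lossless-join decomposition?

Common attributes: R1 ∩ R2 = {BC}.
Closure of {BC}: C → AD applies, adding AD. So (BC)⁺ = {ABCD}.
This closure contains every attribute of R1, so R1 ∩ R2 → R1. The join is lossless.

Yes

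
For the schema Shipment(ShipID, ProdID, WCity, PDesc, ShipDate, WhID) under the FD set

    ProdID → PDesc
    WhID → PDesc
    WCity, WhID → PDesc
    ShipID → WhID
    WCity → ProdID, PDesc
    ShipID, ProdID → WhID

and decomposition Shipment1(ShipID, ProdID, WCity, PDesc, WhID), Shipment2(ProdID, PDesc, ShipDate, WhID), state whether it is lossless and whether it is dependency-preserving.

Lossless test: (ProdID, PDesc, WhID)⁺ = {ProdID, PDesc, WhID}, which is a superkey of neither fragment — lossy.
Dependency preservation: every FD's attributes lie within a single fragment, so each can be enforced locally — preserved.

lossy but dependency-preserving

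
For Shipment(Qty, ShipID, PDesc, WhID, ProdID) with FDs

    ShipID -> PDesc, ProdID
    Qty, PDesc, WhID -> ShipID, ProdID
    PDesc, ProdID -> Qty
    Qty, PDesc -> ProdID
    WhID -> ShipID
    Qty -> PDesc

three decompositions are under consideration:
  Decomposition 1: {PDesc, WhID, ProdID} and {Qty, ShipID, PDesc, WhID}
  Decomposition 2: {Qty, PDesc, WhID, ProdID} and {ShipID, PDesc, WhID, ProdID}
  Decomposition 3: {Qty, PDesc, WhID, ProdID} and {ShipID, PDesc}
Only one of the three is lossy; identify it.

Decomposition 3

Decomposition 1: common = {PDesc, WhID}, closure = {Qty, ShipID, PDesc, WhID, ProdID} → lossless.
Decomposition 2: common = {PDesc, WhID, ProdID}, closure = {Qty, ShipID, PDesc, WhID, ProdID} → lossless.
Decomposition 3: common = {PDesc}, closure = {PDesc} → lossy.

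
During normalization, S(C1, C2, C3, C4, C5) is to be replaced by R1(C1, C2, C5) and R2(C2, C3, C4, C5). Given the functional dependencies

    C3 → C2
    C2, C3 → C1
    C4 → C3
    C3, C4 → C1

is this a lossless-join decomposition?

Common attributes: R1 ∩ R2 = {C2, C5}.
No dependency enlarges {C2, C5}, so (C2, C5)⁺ = {C2, C5}.
The closure contains neither all of R1 = {C1, C2, C5} nor all of R2 = {C2, C3, C4, C5}, so the common attributes are not a superkey of either fragment. The join is lossy.

No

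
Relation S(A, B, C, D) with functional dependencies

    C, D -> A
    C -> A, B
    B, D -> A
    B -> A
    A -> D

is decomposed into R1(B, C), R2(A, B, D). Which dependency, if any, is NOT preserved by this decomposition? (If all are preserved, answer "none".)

C, D → A: restricted closure across fragments reaches A.
C → A, B: restricted closure across fragments reaches A, B.
B, D → A lies within R2.
B → A lies within R2.
A → D lies within R2.
Every dependency is enforceable on the fragments, so the decomposition is dependency-preserving.

none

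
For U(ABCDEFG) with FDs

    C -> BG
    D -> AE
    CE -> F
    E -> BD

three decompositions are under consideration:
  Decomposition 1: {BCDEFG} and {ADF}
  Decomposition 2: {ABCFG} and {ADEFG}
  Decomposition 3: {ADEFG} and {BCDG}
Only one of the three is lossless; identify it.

Decomposition 1

Decomposition 1: common = {DF}, closure = {ABDEF} → lossless.
Decomposition 2: common = {AFG}, closure = {AFG} → lossy.
Decomposition 3: common = {DG}, closure = {ABDEG} → lossy.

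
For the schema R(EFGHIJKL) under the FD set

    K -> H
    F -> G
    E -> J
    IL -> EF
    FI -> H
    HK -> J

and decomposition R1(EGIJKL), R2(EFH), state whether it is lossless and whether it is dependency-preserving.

lossy and not dependency-preserving

Lossless test: (E)⁺ = {EJ}, which is a superkey of neither fragment — lossy.
Dependency preservation: the restricted closure of {K} across the fragments never reaches {H}, so K → H cannot be enforced without a join — not preserved.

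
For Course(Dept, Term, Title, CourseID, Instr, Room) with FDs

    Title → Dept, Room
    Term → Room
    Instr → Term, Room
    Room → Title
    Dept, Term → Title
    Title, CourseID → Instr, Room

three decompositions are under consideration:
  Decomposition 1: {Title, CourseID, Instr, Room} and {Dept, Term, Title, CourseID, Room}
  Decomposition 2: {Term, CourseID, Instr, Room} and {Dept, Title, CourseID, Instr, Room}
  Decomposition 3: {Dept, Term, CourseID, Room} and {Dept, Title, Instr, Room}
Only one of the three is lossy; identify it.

Decomposition 3

Decomposition 1: common = {Title, CourseID, Room}, closure = {Dept, Term, Title, CourseID, Instr, Room} → lossless.
Decomposition 2: common = {CourseID, Instr, Room}, closure = {Dept, Term, Title, CourseID, Instr, Room} → lossless.
Decomposition 3: common = {Dept, Room}, closure = {Dept, Title, Room} → lossy.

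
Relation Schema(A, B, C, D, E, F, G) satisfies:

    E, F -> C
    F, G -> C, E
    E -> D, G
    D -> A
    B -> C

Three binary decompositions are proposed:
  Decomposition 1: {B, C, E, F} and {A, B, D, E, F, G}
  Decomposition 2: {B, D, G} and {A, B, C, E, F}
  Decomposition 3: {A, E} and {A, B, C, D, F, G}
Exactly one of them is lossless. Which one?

Decomposition 1: common = {B, E, F}, closure = {A, B, C, D, E, F, G} → lossless.
Decomposition 2: common = {B}, closure = {B, C} → lossy.
Decomposition 3: common = {A}, closure = {A} → lossy.

Decomposition 1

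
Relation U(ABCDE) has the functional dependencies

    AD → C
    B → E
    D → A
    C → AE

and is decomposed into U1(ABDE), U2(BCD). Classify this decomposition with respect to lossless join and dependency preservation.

Lossless test: (BD)⁺ = {ABCDE}, which contains all of one fragment — lossless.
Dependency preservation: the restricted closure of {C} across the fragments never reaches {AE}, so C → AE cannot be enforced without a join — not preserved.

lossless but not dependency-preserving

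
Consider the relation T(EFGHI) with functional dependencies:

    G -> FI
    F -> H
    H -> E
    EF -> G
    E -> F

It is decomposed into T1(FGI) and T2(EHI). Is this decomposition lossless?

No

Common attributes: T1 ∩ T2 = {I}.
No dependency enlarges {I}, so (I)⁺ = {I}.
The closure contains neither all of T1 = {FGI} nor all of T2 = {EHI}, so the common attributes are not a superkey of either fragment. The join is lossy.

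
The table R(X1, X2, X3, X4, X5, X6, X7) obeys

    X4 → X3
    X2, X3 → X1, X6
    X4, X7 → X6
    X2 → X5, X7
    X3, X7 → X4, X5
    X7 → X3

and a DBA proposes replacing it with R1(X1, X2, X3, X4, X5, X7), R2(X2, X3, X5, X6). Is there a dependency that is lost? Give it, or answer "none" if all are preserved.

X4, X7 → X6

Check X4, X7 → X6: no single fragment contains all of {X4, X6, X7}, and the restricted closure of {X4, X7} across the fragments never reaches {X6}.
X4 → X3 is preserved.
X2, X3 → X1, X6 is preserved.
X2 → X5, X7 is preserved.
X3, X7 → X4, X5 is preserved.
X7 → X3 is preserved.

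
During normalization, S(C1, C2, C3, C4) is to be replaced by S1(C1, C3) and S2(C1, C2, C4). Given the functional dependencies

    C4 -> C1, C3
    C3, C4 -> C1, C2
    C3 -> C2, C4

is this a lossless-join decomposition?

Common attributes: S1 ∩ S2 = {C1}.
No dependency enlarges {C1}, so (C1)⁺ = {C1}.
The closure contains neither all of S1 = {C1, C3} nor all of S2 = {C1, C2, C4}, so the common attributes are not a superkey of either fragment. The join is lossy.

No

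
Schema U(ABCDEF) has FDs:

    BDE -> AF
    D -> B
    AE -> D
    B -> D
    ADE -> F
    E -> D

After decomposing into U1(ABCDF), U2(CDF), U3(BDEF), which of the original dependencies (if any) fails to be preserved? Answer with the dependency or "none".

Check BDE → AF: no single fragment contains all of {ABDEF}, and the restricted closure of {BDE} across the fragments never reaches {AF}.
D → B is preserved.
AE → D is preserved.
B → D is preserved.
ADE → F is preserved.
E → D is preserved.

BDE -> AF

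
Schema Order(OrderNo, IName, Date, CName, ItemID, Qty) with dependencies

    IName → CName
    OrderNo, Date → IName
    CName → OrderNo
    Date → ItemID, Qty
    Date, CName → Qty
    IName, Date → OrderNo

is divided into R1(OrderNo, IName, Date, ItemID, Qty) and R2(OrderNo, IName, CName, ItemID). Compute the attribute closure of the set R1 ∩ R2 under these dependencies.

OrderNo, IName, CName, ItemID

R1 ∩ R2 = {OrderNo, IName, ItemID}.
IName → CName applies, adding CName
Closure: {OrderNo, IName, CName, ItemID}.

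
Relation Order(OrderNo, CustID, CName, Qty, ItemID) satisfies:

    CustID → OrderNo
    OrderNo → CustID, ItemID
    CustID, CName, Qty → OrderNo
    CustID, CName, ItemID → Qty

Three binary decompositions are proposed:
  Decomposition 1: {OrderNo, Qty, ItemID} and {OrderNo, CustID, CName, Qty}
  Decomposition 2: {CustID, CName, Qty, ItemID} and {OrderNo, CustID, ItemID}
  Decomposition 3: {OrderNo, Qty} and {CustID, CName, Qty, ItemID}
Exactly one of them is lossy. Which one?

Decomposition 3

Decomposition 1: common = {OrderNo, Qty}, closure = {OrderNo, CustID, Qty, ItemID} → lossless.
Decomposition 2: common = {CustID, ItemID}, closure = {OrderNo, CustID, ItemID} → lossless.
Decomposition 3: common = {Qty}, closure = {Qty} → lossy.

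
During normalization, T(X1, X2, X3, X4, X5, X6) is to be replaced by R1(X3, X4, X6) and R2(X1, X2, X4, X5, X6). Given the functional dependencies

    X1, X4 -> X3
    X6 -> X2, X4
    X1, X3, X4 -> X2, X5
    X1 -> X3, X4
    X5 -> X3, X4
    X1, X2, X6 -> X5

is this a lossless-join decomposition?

Common attributes: R1 ∩ R2 = {X4, X6}.
Closure of {X4, X6}: X6 → X2, X4 applies, adding X2. So (X4, X6)⁺ = {X2, X4, X6}.
The closure contains neither all of R1 = {X3, X4, X6} nor all of R2 = {X1, X2, X4, X5, X6}, so the common attributes are not a superkey of either fragment. The join is lossy.

No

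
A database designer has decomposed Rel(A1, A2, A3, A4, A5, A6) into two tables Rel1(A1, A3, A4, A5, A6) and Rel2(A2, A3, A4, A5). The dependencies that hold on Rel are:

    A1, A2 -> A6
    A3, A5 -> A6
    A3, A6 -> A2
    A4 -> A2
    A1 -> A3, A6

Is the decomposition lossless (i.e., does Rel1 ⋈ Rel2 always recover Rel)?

Yes

Common attributes: Rel1 ∩ Rel2 = {A3, A4, A5}.
Closure of {A3, A4, A5}: A3, A5 → A6 applies, adding A6; A3, A6 → A2 applies, adding A2. So (A3, A4, A5)⁺ = {A2, A3, A4, A5, A6}.
This closure contains every attribute of Rel2, so Rel1 ∩ Rel2 → Rel2. The join is lossless.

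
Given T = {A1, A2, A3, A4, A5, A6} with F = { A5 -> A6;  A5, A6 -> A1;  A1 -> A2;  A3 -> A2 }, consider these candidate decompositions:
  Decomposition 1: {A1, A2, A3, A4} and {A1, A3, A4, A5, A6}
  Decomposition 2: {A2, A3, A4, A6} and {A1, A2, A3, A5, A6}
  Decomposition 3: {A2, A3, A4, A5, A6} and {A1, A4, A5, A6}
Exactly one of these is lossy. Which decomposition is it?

Decomposition 1: common = {A1, A3, A4}, closure = {A1, A2, A3, A4} → lossless.
Decomposition 2: common = {A2, A3, A6}, closure = {A2, A3, A6} → lossy.
Decomposition 3: common = {A4, A5, A6}, closure = {A1, A2, A4, A5, A6} → lossless.

Decomposition 2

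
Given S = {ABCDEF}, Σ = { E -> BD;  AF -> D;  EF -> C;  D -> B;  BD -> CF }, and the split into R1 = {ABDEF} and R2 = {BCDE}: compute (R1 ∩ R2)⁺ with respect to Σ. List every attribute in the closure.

BCDEF

R1 ∩ R2 = {BDE}.
BD → CF applies, adding CF
Closure: {BCDEF}.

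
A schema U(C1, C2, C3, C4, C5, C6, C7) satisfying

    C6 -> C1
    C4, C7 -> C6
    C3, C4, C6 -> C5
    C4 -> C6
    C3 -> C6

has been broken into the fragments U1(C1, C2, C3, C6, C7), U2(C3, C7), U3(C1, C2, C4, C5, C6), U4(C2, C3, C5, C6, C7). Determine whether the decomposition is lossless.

Chase test. Columns are C1, C2, C3, C4, C5, C6, C7; row i has aⱼ where attribute j ∈ Ui, else bᵢⱼ.
Initial tableau (one row per fragment):
  row 1: a1 a2 a3 b14 b15 a6 a7
  row 2: b21 b22 a3 b24 b25 b26 a7
  row 3: a1 a2 b33 a4 a5 a6 b37
  row 4: b41 a2 a3 b44 a5 a6 a7
Rows 1 and 4 agree on C6; apply C6→C1 and equate their C1 entries.
Rows 1 and 2 agree on C3; apply C3→C6 and equate their C6 entries.
Rows 1 and 2 agree on C6; apply C6→C1 and equate their C1 entries.
No row becomes fully distinguished — the join is lossy.

No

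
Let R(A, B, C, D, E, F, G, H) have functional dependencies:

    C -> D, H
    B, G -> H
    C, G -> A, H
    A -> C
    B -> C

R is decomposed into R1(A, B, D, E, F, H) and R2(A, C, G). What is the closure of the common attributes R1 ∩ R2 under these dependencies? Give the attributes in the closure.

A, C, D, H

R1 ∩ R2 = {A}.
A → C applies, adding C
C → D, H applies, adding D, H
Closure: {A, C, D, H}.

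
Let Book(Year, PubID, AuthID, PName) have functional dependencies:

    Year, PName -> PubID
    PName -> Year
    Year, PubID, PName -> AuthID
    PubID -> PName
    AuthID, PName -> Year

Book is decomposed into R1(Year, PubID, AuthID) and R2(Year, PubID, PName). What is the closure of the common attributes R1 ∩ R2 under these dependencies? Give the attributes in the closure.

R1 ∩ R2 = {Year, PubID}.
PubID → PName applies, adding PName
Year, PubID, PName → AuthID applies, adding AuthID
Closure: {Year, PubID, AuthID, PName}.

Year, PubID, AuthID, PName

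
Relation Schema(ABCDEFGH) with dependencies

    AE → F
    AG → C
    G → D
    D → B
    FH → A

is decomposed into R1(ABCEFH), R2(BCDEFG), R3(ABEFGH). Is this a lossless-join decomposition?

No

Chase test. Columns are ABCDEFGH; row i has aⱼ where attribute j ∈ Ri, else bᵢⱼ.
Initial tableau (one row per fragment):
  row 1: a1 a2 a3 b14 a5 a6 b17 a8
  row 2: b21 a2 a3 a4 a5 a6 a7 b28
  row 3: a1 a2 b33 b34 a5 a6 a7 a8
Rows 2 and 3 agree on G; apply G→D and equate their D entries.
No row becomes fully distinguished — the join is lossy.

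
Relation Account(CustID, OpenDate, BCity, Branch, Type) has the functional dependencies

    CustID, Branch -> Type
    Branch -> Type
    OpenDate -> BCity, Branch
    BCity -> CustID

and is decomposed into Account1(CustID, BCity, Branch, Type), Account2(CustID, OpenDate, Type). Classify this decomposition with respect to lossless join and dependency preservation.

lossy and not dependency-preserving

Lossless test: (CustID, Type)⁺ = {CustID, Type}, which is a superkey of neither fragment — lossy.
Dependency preservation: the restricted closure of {OpenDate} across the fragments never reaches {BCity, Branch}, so OpenDate → BCity, Branch cannot be enforced without a join — not preserved.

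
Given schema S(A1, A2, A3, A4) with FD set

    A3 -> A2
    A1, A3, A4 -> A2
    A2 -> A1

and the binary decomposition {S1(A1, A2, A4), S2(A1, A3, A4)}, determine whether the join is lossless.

Common attributes: S1 ∩ S2 = {A1, A4}.
No dependency enlarges {A1, A4}, so (A1, A4)⁺ = {A1, A4}.
The closure contains neither all of S1 = {A1, A2, A4} nor all of S2 = {A1, A3, A4}, so the common attributes are not a superkey of either fragment. The join is lossy.

No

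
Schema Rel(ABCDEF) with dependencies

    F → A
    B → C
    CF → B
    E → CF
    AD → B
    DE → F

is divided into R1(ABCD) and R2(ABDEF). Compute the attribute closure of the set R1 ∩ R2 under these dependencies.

ABCD

R1 ∩ R2 = {ABD}.
B → C applies, adding C
Closure: {ABCD}.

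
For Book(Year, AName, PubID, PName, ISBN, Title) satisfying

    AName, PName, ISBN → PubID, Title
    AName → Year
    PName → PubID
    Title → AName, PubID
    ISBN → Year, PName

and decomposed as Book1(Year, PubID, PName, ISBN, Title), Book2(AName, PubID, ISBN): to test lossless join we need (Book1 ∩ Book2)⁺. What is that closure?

Book1 ∩ Book2 = {PubID, ISBN}.
ISBN → Year, PName applies, adding Year, PName
Closure: {Year, PubID, PName, ISBN}.

Year, PubID, PName, ISBN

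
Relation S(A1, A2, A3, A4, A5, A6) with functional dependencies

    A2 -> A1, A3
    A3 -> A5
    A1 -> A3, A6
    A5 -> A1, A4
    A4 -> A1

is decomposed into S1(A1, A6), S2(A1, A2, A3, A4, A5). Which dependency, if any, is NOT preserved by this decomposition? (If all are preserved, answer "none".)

none

A2 → A1, A3 lies within S2.
A3 → A5 lies within S2.
A1 → A3, A6: restricted closure across fragments reaches A3, A6.
A5 → A1, A4 lies within S2.
A4 → A1 lies within S2.
Every dependency is enforceable on the fragments, so the decomposition is dependency-preserving.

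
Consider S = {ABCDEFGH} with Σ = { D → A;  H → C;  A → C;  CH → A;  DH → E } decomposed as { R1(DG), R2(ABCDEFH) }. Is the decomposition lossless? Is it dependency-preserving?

lossy but dependency-preserving

Lossless test: (D)⁺ = {ACD}, which is a superkey of neither fragment — lossy.
Dependency preservation: every FD's attributes lie within a single fragment, so each can be enforced locally — preserved.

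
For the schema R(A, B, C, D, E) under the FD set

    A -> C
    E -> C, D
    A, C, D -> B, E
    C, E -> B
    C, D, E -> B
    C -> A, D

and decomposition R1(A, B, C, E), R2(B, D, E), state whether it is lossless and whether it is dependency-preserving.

Lossless test: (B, E)⁺ = {A, B, C, D, E}, which contains all of one fragment — lossless.
Dependency preservation: E → C, D; A, C, D → B, E; C, D, E → B; C → A, D are not contained in any single fragment, but the restricted closure of each left-hand side across the fragments still reaches the right-hand side; the remaining FDs each lie inside some fragment. All dependencies are preserved.

lossless and dependency-preserving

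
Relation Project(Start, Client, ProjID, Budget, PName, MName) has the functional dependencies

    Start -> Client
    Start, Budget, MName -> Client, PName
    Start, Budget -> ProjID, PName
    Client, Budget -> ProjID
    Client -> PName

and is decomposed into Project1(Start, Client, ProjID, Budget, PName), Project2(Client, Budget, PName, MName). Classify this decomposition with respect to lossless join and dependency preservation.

lossy but dependency-preserving

Lossless test: (Client, Budget, PName)⁺ = {Client, ProjID, Budget, PName}, which is a superkey of neither fragment — lossy.
Dependency preservation: Start, Budget, MName → Client, PName is not contained in any single fragment, but the restricted closure of its left-hand side across the fragments still reaches the right-hand side; the remaining FDs each lie inside some fragment. All dependencies are preserved.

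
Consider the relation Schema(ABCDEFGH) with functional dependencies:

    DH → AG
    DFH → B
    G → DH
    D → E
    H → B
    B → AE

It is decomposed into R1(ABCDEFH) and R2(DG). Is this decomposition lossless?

Common attributes: R1 ∩ R2 = {D}.
Closure of {D}: D → E applies, adding E. So (D)⁺ = {DE}.
The closure contains neither all of R1 = {ABCDEFH} nor all of R2 = {DG}, so the common attributes are not a superkey of either fragment. The join is lossy.

No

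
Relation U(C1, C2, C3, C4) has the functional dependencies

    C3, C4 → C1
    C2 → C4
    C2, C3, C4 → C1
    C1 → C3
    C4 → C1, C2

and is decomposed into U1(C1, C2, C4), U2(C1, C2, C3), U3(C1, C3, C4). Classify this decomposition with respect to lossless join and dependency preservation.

Lossless test (chase): Rows 1 and 2 agree on C2; apply C2→C4 and equate their C4 entries. Rows 1 and 2 agree on C1; apply C1→C3 and equate their C3 entries. Rows 1 and 3 agree on C4; apply C4→C1, C2 and equate their C1, C2 entries. Row 1 is now all distinguished symbols — the join is lossless.
Dependency preservation: C2, C3, C4 → C1 is not contained in any single fragment, but the restricted closure of its left-hand side across the fragments still reaches the right-hand side; the remaining FDs each lie inside some fragment. All dependencies are preserved.

lossless and dependency-preserving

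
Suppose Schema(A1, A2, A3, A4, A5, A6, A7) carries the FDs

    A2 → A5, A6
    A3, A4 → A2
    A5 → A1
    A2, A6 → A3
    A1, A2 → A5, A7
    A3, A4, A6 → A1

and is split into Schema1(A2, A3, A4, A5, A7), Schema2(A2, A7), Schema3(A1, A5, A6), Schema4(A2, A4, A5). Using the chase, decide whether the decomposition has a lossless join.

Chase test. Columns are A1, A2, A3, A4, A5, A6, A7; row i has aⱼ where attribute j ∈ Schemai, else bᵢⱼ.
Initial tableau (one row per fragment):
  row 1: b11 a2 a3 a4 a5 b16 a7
  row 2: b21 a2 b23 b24 b25 b26 a7
  row 3: a1 b32 b33 b34 a5 a6 b37
  row 4: b41 a2 b43 a4 a5 b46 b47
Rows 1 and 2 agree on A2; apply A2→A5, A6 and equate their A5, A6 entries.
Rows 1 and 4 agree on A2; apply A2→A5, A6 and equate their A5, A6 entries.
Rows 1 and 2 agree on A5; apply A5→A1 and equate their A1 entries.
Rows 1 and 3 agree on A5; apply A5→A1 and equate their A1 entries.
Rows 1 and 4 agree on A5; apply A5→A1 and equate their A1 entries.
Rows 1 and 2 agree on A2, A6; apply A2, A6→A3 and equate their A3 entries.
Rows 1 and 4 agree on A2, A6; apply A2, A6→A3 and equate their A3 entries.
Rows 1 and 4 agree on A1, A2; apply A1, A2→A5, A7 and equate their A5, A7 entries.
No row becomes fully distinguished — the join is lossy.

No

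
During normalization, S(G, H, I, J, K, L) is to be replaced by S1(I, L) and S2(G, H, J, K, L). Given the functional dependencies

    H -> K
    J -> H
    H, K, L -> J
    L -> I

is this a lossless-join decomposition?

Yes

Common attributes: S1 ∩ S2 = {L}.
Closure of {L}: L → I applies, adding I. So (L)⁺ = {I, L}.
This closure contains every attribute of S1, so S1 ∩ S2 → S1. The join is lossless.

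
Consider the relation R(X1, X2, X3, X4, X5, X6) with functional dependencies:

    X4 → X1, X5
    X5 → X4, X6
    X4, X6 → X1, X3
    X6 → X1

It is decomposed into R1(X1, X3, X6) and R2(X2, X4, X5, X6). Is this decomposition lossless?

No

Common attributes: R1 ∩ R2 = {X6}.
Closure of {X6}: X6 → X1 applies, adding X1. So (X6)⁺ = {X1, X6}.
The closure contains neither all of R1 = {X1, X3, X6} nor all of R2 = {X2, X4, X5, X6}, so the common attributes are not a superkey of either fragment. The join is lossy.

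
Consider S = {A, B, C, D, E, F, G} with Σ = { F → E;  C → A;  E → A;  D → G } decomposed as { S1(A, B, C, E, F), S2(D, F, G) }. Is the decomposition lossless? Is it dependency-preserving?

lossy but dependency-preserving

Lossless test: (F)⁺ = {A, E, F}, which is a superkey of neither fragment — lossy.
Dependency preservation: every FD's attributes lie within a single fragment, so each can be enforced locally — preserved.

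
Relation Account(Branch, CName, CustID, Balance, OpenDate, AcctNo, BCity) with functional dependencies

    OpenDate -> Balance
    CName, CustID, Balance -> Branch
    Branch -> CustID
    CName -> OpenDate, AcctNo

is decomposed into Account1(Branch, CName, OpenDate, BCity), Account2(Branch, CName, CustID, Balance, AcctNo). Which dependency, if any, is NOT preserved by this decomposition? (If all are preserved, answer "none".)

Check OpenDate → Balance: no single fragment contains all of {Balance, OpenDate}, and the restricted closure of {OpenDate} across the fragments never reaches {Balance}.
CName, CustID, Balance → Branch is preserved.
Branch → CustID is preserved.
CName → OpenDate, AcctNo is preserved.

OpenDate -> Balance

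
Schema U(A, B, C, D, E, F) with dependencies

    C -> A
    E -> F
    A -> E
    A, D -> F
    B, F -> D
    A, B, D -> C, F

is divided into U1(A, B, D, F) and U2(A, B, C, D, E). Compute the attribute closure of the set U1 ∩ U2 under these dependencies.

U1 ∩ U2 = {A, B, D}.
A → E applies, adding E
A, D → F applies, adding F
A, B, D → C, F applies, adding C
Closure: {A, B, C, D, E, F}.

A, B, C, D, E, F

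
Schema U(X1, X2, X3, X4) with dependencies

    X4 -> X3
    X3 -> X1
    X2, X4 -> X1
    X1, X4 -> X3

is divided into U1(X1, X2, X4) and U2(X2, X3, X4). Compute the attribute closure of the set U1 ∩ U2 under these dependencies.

X1, X2, X3, X4

U1 ∩ U2 = {X2, X4}.
X4 → X3 applies, adding X3
X3 → X1 applies, adding X1
Closure: {X1, X2, X3, X4}.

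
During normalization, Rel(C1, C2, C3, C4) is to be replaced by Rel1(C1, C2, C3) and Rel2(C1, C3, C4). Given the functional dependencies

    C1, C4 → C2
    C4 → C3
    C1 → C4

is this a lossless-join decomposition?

Common attributes: Rel1 ∩ Rel2 = {C1, C3}.
Closure of {C1, C3}: C1 → C4 applies, adding C4; C1, C4 → C2 applies, adding C2. So (C1, C3)⁺ = {C1, C2, C3, C4}.
This closure contains every attribute of Rel1, so Rel1 ∩ Rel2 → Rel1. The join is lossless.

Yes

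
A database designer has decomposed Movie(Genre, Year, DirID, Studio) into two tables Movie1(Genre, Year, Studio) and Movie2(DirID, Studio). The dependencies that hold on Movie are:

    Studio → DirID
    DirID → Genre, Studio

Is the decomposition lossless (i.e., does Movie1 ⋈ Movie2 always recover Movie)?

Common attributes: Movie1 ∩ Movie2 = {Studio}.
Closure of {Studio}: Studio → DirID applies, adding DirID; DirID → Genre, Studio applies, adding Genre. So (Studio)⁺ = {Genre, DirID, Studio}.
This closure contains every attribute of Movie2, so Movie1 ∩ Movie2 → Movie2. The join is lossless.

Yes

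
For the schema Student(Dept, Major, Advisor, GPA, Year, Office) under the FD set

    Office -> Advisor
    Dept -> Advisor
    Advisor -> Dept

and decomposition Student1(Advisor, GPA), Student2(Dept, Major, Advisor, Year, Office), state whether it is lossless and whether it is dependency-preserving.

lossy but dependency-preserving

Lossless test: (Advisor)⁺ = {Dept, Advisor}, which is a superkey of neither fragment — lossy.
Dependency preservation: every FD's attributes lie within a single fragment, so each can be enforced locally — preserved.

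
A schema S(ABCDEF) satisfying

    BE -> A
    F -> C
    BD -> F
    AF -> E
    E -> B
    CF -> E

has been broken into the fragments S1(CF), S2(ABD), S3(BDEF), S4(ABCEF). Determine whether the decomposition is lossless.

Chase test. Columns are ABCDEF; row i has aⱼ where attribute j ∈ Si, else bᵢⱼ.
Initial tableau (one row per fragment):
  row 1: b11 b12 a3 b14 b15 a6
  row 2: a1 a2 b23 a4 b25 b26
  row 3: b31 a2 b33 a4 a5 a6
  row 4: a1 a2 a3 b44 a5 a6
Rows 3 and 4 agree on BE; apply BE→A and equate their A entries.
Rows 1 and 3 agree on F; apply F→C and equate their C entries.
Rows 2 and 3 agree on BD; apply BD→F and equate their F entries.
Rows 2 and 3 agree on AF; apply AF→E and equate their E entries.
Rows 1 and 3 agree on CF; apply CF→E and equate their E entries.
Rows 1 and 2 agree on F; apply F→C and equate their C entries.
Rows 1 and 2 agree on E; apply E→B and equate their B entries.
Rows 1 and 2 agree on BE; apply BE→A and equate their A entries.
Row 2 is now all distinguished symbols — the join is lossless.

Yes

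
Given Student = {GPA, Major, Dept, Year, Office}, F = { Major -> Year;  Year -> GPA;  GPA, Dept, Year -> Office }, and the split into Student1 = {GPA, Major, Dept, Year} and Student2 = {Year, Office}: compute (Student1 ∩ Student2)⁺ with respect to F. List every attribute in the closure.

Student1 ∩ Student2 = {Year}.
Year → GPA applies, adding GPA
Closure: {GPA, Year}.

GPA, Year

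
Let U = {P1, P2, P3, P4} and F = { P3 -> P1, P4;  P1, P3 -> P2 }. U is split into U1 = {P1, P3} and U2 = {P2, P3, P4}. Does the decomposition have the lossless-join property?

Common attributes: U1 ∩ U2 = {P3}.
Closure of {P3}: P3 → P1, P4 applies, adding P1, P4; P1, P3 → P2 applies, adding P2. So (P3)⁺ = {P1, P2, P3, P4}.
This closure contains every attribute of U1, so U1 ∩ U2 → U1. The join is lossless.

Yes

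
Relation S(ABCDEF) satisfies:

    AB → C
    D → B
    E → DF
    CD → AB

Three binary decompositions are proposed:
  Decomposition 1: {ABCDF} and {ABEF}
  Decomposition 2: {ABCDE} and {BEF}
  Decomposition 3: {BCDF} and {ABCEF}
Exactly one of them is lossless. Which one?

Decomposition 2

Decomposition 1: common = {ABF}, closure = {ABCF} → lossy.
Decomposition 2: common = {BE}, closure = {BDEF} → lossless.
Decomposition 3: common = {BCF}, closure = {BCF} → lossy.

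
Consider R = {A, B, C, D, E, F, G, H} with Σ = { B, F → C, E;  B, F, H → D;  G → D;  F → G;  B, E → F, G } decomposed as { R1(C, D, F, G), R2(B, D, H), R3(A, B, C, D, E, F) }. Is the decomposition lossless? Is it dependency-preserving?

Lossless test (chase): Rows 1 and 3 agree on F; apply F→G and equate their G entries. No row becomes fully distinguished — the join is lossy.
Dependency preservation: B, F, H → D; B, E → F, G are not contained in any single fragment, but the restricted closure of each left-hand side across the fragments still reaches the right-hand side; the remaining FDs each lie inside some fragment. All dependencies are preserved.

lossy but dependency-preserving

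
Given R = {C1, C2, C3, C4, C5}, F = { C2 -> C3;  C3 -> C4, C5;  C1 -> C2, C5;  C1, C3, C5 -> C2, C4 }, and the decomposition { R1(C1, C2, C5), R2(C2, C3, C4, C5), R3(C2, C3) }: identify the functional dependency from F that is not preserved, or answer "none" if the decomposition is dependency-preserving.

C2 → C3 lies within R2.
C3 → C4, C5 lies within R2.
C1 → C2, C5 lies within R1.
C1, C3, C5 → C2, C4: restricted closure across fragments reaches C2, C4.
Every dependency is enforceable on the fragments, so the decomposition is dependency-preserving.

none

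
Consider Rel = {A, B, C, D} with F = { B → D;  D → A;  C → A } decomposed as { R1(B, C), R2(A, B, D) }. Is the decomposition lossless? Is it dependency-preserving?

lossless but not dependency-preserving

Lossless test: (B)⁺ = {A, B, D}, which contains all of one fragment — lossless.
Dependency preservation: the restricted closure of {C} across the fragments never reaches {A}, so C → A cannot be enforced without a join — not preserved.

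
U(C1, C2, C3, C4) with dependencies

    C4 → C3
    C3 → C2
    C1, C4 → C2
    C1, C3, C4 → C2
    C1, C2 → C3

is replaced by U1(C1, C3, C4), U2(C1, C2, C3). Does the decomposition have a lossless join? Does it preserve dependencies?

lossless and dependency-preserving

Lossless test: (C1, C3)⁺ = {C1, C2, C3}, which contains all of one fragment — lossless.
Dependency preservation: C1, C4 → C2; C1, C3, C4 → C2 are not contained in any single fragment, but the restricted closure of each left-hand side across the fragments still reaches the right-hand side; the remaining FDs each lie inside some fragment. All dependencies are preserved.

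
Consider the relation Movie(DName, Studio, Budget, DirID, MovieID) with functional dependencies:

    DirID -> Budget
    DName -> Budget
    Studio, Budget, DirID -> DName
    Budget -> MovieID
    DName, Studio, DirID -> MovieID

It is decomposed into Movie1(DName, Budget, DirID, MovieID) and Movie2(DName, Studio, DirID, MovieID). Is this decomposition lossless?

Common attributes: Movie1 ∩ Movie2 = {DName, DirID, MovieID}.
Closure of {DName, DirID, MovieID}: DirID → Budget applies, adding Budget. So (DName, DirID, MovieID)⁺ = {DName, Budget, DirID, MovieID}.
This closure contains every attribute of Movie1, so Movie1 ∩ Movie2 → Movie1. The join is lossless.

Yes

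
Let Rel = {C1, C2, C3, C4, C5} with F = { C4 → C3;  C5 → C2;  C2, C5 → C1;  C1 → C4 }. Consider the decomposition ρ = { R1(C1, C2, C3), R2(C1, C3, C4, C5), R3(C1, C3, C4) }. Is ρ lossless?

No

Chase test. Columns are C1, C2, C3, C4, C5; row i has aⱼ where attribute j ∈ Ri, else bᵢⱼ.
Initial tableau (one row per fragment):
  row 1: a1 a2 a3 b14 b15
  row 2: a1 b22 a3 a4 a5
  row 3: a1 b32 a3 a4 b35
Rows 1 and 2 agree on C1; apply C1→C4 and equate their C4 entries.
No row becomes fully distinguished — the join is lossy.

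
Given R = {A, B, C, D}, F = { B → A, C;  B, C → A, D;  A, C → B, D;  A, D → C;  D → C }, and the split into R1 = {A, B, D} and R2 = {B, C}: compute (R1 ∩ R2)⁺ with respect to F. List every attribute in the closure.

R1 ∩ R2 = {B}.
B → A, C applies, adding A, C
B, C → A, D applies, adding D
Closure: {A, B, C, D}.

A, B, C, D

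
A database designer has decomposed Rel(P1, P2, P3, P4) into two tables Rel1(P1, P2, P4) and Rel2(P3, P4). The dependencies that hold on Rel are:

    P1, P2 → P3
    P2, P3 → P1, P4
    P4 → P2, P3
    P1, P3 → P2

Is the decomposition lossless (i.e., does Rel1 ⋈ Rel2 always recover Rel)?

Yes

Common attributes: Rel1 ∩ Rel2 = {P4}.
Closure of {P4}: P4 → P2, P3 applies, adding P2, P3; P2, P3 → P1, P4 applies, adding P1. So (P4)⁺ = {P1, P2, P3, P4}.
This closure contains every attribute of Rel1, so Rel1 ∩ Rel2 → Rel1. The join is lossless.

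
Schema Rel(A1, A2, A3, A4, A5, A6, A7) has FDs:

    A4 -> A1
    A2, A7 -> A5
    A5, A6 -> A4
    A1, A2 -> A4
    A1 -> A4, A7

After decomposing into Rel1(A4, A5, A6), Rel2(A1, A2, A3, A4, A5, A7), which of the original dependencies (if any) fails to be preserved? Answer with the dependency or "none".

none

A4 → A1 lies within Rel2.
A2, A7 → A5 lies within Rel2.
A5, A6 → A4 lies within Rel1.
A1, A2 → A4 lies within Rel2.
A1 → A4, A7 lies within Rel2.
Every dependency is enforceable on the fragments, so the decomposition is dependency-preserving.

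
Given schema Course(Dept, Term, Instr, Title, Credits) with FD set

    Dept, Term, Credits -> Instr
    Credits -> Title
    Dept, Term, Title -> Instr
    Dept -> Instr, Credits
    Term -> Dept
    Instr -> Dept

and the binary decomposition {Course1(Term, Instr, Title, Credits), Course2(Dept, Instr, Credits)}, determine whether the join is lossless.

Common attributes: Course1 ∩ Course2 = {Instr, Credits}.
Closure of {Instr, Credits}: Credits → Title applies, adding Title; Instr → Dept applies, adding Dept. So (Instr, Credits)⁺ = {Dept, Instr, Title, Credits}.
This closure contains every attribute of Course2, so Course1 ∩ Course2 → Course2. The join is lossless.

Yes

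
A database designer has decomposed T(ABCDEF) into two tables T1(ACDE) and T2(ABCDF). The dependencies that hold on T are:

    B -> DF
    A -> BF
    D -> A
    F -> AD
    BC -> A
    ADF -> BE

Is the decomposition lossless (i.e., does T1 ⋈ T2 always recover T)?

Common attributes: T1 ∩ T2 = {ACD}.
Closure of {ACD}: A → BF applies, adding BF; ADF → BE applies, adding E. So (ACD)⁺ = {ABCDEF}.
This closure contains every attribute of T1, so T1 ∩ T2 → T1. The join is lossless.

Yes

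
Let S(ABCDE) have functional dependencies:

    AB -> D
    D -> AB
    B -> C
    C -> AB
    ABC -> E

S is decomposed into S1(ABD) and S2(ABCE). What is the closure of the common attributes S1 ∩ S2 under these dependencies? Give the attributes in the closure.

ABCDE

S1 ∩ S2 = {AB}.
AB → D applies, adding D
B → C applies, adding C
ABC → E applies, adding E
Closure: {ABCDE}.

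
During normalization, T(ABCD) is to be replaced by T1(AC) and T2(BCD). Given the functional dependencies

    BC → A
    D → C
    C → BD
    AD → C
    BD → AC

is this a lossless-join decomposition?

Common attributes: T1 ∩ T2 = {C}.
Closure of {C}: C → BD applies, adding BD; BD → AC applies, adding A. So (C)⁺ = {ABCD}.
This closure contains every attribute of T1, so T1 ∩ T2 → T1. The join is lossless.

Yes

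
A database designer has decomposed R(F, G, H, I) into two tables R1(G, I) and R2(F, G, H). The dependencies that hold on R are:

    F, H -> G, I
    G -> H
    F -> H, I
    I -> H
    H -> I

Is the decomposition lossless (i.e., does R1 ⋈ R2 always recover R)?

Yes

Common attributes: R1 ∩ R2 = {G}.
Closure of {G}: G → H applies, adding H; H → I applies, adding I. So (G)⁺ = {G, H, I}.
This closure contains every attribute of R1, so R1 ∩ R2 → R1. The join is lossless.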